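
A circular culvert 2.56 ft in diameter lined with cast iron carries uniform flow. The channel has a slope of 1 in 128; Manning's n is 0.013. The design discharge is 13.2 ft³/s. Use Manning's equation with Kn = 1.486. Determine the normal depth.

y_n = 1.03 ft

Manning's equation rearranged: A R^(2/3) = nQ / (1.486·√S) = 0.013 × 13.2 / (1.486 × √0.007812) = 1.306.
Trying y = 1.19 ft: A R^(2/3) = 1.686 — too large.
Trying y = 1.03 ft: A R^(2/3) = 1.302 — matches.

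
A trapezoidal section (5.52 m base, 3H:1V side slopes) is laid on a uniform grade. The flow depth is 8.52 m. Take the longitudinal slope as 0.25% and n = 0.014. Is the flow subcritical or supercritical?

supercritical

With bottom width b = 5.52 m and side slope z = 3: A = (b + zy)y = (5.52 + 3×8.52)×8.52 = 264.8 m²; P = b + 2y√(1+z²) = 5.52 + 2×8.52×3.162 = 59.41 m.
Hydraulic radius R = A/P = 264.8/59.41 = 4.458 m.
V = (1/n) R^(2/3) √S = (1/0.014) × 4.458^(2/3) × √0.0025 = 9.673 m/s. Hydraulic depth D_h = A/T = 264.8/56.64 = 4.675 m.
Froude number Fr = V/√(g·D_h) = 9.673/√(9.81×4.675) = 1.43, which is greater than 1, so the flow is supercritical.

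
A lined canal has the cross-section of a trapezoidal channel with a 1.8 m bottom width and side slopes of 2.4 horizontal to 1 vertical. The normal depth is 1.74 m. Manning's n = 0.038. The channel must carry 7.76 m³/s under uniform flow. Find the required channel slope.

With bottom width b = 1.8 m and side slope z = 2.4: A = (b + zy)y = (1.8 + 2.4×1.74)×1.74 = 10.4 m²; P = b + 2y√(1+z²) = 1.8 + 2×1.74×2.6 = 10.85 m.
Hydraulic radius R = A/P = 10.4/10.85 = 0.9585 m.
From Manning's equation, S = [nQ / (1 A R^(2/3))]² = [0.038 × 7.76 / (1 × 10.4 × 0.9585^(2/3))]² = 0.000851.

S = 0.000851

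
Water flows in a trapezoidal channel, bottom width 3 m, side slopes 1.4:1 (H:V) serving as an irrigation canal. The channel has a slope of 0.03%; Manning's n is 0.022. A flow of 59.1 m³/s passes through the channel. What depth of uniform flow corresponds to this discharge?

y_n = 4.58 m

Manning's equation rearranged: A R^(2/3) = nQ / (1·√S) = 0.022 × 59.1 / (√0.0003) = 75.07.
At y = 3.31 m: A R^(2/3) = 36.78 — low.
At y = 5.34 m: A R^(2/3) = 106.2 — high.
At y = 4.58 m: A R^(2/3) = 75.06 — matches.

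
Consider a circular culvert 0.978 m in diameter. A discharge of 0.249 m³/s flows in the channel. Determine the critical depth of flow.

At critical depth, Q² T / (g A³) = 1, i.e. A³/T = Q²/g = 0.249²/9.81 = 0.00632.
At y = 0.345 m: A³/T = 0.01421 — over.
At y = 0.191 m: A³/T = 0.001425 — short.
At y = 0.28 m: A³/T = 0.006337 — ≈ 0.00632.

y_c = 0.28 m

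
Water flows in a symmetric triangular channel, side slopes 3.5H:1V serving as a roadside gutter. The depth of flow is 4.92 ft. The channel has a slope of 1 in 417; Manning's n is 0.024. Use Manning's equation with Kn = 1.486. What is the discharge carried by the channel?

Q = 456 ft³/s

For a triangular section with side slope z = 3.5: A = zy² = 3.5×4.92² = 84.72 ft²; P = 2y√(1+z²) = 2×4.92×3.64 = 35.82 ft.
Hydraulic radius R = A/P = 84.72/35.82 = 2.365 ft.
Manning's equation: Q = (1.486/n) A R^(2/3) S^(1/2) = (1.486/0.024) × 84.72 × 2.365^(2/3) × 0.002398^(1/2) = 456 ft³/s.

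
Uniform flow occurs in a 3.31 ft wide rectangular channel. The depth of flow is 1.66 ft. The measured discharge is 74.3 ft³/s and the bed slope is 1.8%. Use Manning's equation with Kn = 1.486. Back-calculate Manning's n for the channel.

Flow area A = b·y = 3.31 × 1.66 = 5.495 ft². Wetted perimeter P = b + 2y = 3.31 + 2×1.66 = 6.63 ft.
Hydraulic radius R = A/P = 5.495/6.63 = 0.8287 ft.
Rearranging Manning's equation: n = (1.486/Q) A R^(2/3) S^(1/2) = (1.486/74.3) × 5.495 × 0.8287^(2/3) × √0.018 = 0.013.

n = 0.013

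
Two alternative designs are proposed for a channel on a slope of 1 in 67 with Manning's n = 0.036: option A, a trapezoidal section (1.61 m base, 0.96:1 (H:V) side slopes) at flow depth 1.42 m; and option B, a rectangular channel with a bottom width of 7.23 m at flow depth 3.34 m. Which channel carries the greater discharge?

channel B

Channel A: With bottom width b = 1.61 m and side slope z = 0.96: A = (b + zy)y = (1.61 + 0.96×1.42)×1.42 = 4.222 m²; P = b + 2y√(1+z²) = 1.61 + 2×1.42×1.386 = 5.547 m. Hydraulic radius R = A/P = 4.222/5.547 = 0.7611 m. Q_A = (1/0.036)·4.222·0.7611^(2/3)·√0.01493 = 11.94 m³/s.
Channel B: Flow area A = b·y = 7.23 × 3.34 = 24.15 m². Wetted perimeter P = b + 2y = 7.23 + 2×3.34 = 13.91 m. Hydraulic radius R = A/P = 24.15/13.91 = 1.736 m. Q_B = (1/0.036)·24.15·1.736^(2/3)·√0.01493 = 118.4 m³/s.
Q_A = 11.94 m³/s vs Q_B = 118.4 m³/s, so channel B carries more.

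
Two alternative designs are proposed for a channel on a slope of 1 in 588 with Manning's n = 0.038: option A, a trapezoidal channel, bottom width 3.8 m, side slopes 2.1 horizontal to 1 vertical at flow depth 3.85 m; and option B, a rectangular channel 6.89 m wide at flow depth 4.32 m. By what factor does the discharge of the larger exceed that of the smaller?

1.64

Channel A: With bottom width b = 3.8 m and side slope z = 2.1: A = (b + zy)y = (3.8 + 2.1×3.85)×3.85 = 45.76 m²; P = b + 2y√(1+z²) = 3.8 + 2×3.85×2.326 = 21.71 m. Hydraulic radius R = A/P = 45.76/21.71 = 2.108 m. Q_A = (1/0.038)·45.76·2.108^(2/3)·√0.001701 = 81.63 m³/s.
Channel B: Flow area A = b·y = 6.89 × 4.32 = 29.76 m². Wetted perimeter P = b + 2y = 6.89 + 2×4.32 = 15.53 m. Hydraulic radius R = A/P = 29.76/15.53 = 1.917 m. Q_B = (1/0.038)·29.76·1.917^(2/3)·√0.001701 = 49.84 m³/s.
The larger discharge is 81.63 m³/s and the smaller is 49.84 m³/s; the ratio is 1.64.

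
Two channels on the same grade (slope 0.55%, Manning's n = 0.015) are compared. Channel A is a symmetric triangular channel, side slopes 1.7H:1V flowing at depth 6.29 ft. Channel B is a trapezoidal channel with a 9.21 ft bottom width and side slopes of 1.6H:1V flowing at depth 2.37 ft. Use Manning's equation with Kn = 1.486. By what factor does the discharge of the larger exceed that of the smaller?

Channel A: For a triangular section with side slope z = 1.7: A = zy² = 1.7×6.29² = 67.26 ft²; P = 2y√(1+z²) = 2×6.29×1.972 = 24.81 ft. Hydraulic radius R = A/P = 67.26/24.81 = 2.711 ft. Q_A = (1.486/0.015)·67.26·2.711^(2/3)·√0.0055 = 960.7 ft³/s.
Channel B: With bottom width b = 9.21 ft and side slope z = 1.6: A = (b + zy)y = (9.21 + 1.6×2.37)×2.37 = 30.81 ft²; P = b + 2y√(1+z²) = 9.21 + 2×2.37×1.887 = 18.15 ft. Hydraulic radius R = A/P = 30.81/18.15 = 1.697 ft. Q_B = (1.486/0.015)·30.81·1.697^(2/3)·√0.0055 = 322.2 ft³/s.
The larger discharge is 960.7 ft³/s and the smaller is 322.2 ft³/s; the ratio is 2.98.

2.98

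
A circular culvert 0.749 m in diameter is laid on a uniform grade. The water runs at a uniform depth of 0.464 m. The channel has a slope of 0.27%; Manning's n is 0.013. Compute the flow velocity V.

For a circular section of diameter D = 0.749 m at depth y = 0.464 m, the central angle is θ = 2 arccos(1 − 2y/D) = 3.624 rad. Then A = (D²/8)(θ − sin θ) = 0.2867 m² and P = Dθ/2 = 1.357 m.
Hydraulic radius R = A/P = 0.2867/1.357 = 0.2112 m.
From Manning's equation, V = (1/n) R^(2/3) S^(1/2) = (1/0.013) × 0.2112^(2/3) × 0.0027^(1/2) = 1.42 m/s.

V = 1.42 m/s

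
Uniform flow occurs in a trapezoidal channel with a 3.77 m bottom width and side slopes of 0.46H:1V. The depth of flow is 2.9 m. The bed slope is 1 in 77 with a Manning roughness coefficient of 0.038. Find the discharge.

With bottom width b = 3.77 m and side slope z = 0.46: A = (b + zy)y = (3.77 + 0.46×2.9)×2.9 = 14.8 m²; P = b + 2y√(1+z²) = 3.77 + 2×2.9×1.101 = 10.15 m.
Hydraulic radius R = A/P = 14.8/10.15 = 1.458 m.
Manning's equation: Q = (1/n) A R^(2/3) S^(1/2) = (1/0.038) × 14.8 × 1.458^(2/3) × 0.01299^(1/2) = 57.1 m³/s.

Q = 57.1 m³/s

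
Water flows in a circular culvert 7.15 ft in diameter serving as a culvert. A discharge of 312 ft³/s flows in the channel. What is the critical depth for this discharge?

y_c = 4.62 ft

At critical depth, Q² T / (g A³) = 1, i.e. A³/T = Q²/g = 312²/32.2 = 3023.
Trying y = 3.16 ft: A³/T = 706 — too small.
Trying y = 4.62 ft: A³/T = 3022 — matches.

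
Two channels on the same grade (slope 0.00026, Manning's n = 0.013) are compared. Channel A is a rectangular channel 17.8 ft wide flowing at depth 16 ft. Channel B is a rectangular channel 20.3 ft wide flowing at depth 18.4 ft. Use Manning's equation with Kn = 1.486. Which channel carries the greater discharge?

Channel A: Flow area A = b·y = 17.8 × 16 = 284.8 ft². Wetted perimeter P = b + 2y = 17.8 + 2×16 = 49.8 ft. Hydraulic radius R = A/P = 284.8/49.8 = 5.719 ft. Q_A = (1.486/0.013)·284.8·5.719^(2/3)·√0.00026 = 1679 ft³/s.
Channel B: Flow area A = b·y = 20.3 × 18.4 = 373.5 ft². Wetted perimeter P = b + 2y = 20.3 + 2×18.4 = 57.1 ft. Hydraulic radius R = A/P = 373.5/57.1 = 6.542 ft. Q_B = (1.486/0.013)·373.5·6.542^(2/3)·√0.00026 = 2408 ft³/s.
Q_A = 1679 ft³/s vs Q_B = 2408 ft³/s, so channel B carries more.

channel B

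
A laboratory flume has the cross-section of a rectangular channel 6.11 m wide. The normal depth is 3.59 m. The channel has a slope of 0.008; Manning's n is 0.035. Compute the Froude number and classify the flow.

Flow area A = b·y = 6.11 × 3.59 = 21.93 m². Wetted perimeter P = b + 2y = 6.11 + 2×3.59 = 13.29 m.
Hydraulic radius R = A/P = 21.93/13.29 = 1.65 m.
V = (1/n) R^(2/3) √S = (1/0.035) × 1.65^(2/3) × √0.008 = 3.569 m/s. Hydraulic depth D_h = A/T = 21.93/6.11 = 3.59 m.
Froude number Fr = V/√(g·D_h) = 3.569/√(9.81×3.59) = 0.601, which is less than 1, so the flow is subcritical.

subcritical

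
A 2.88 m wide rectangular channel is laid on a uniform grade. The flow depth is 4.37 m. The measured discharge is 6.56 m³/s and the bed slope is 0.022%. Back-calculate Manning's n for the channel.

n = 0.03

Flow area A = b·y = 2.88 × 4.37 = 12.59 m². Wetted perimeter P = b + 2y = 2.88 + 2×4.37 = 11.62 m.
Hydraulic radius R = A/P = 12.59/11.62 = 1.083 m.
Rearranging Manning's equation: n = (1/Q) A R^(2/3) S^(1/2) = (1/6.56) × 12.59 × 1.083^(2/3) × √0.00022 = 0.03.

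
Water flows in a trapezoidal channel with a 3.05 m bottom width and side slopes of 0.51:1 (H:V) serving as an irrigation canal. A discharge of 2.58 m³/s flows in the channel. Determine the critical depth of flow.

y_c = 0.408 m

At critical depth, Q² T / (g A³) = 1, i.e. A³/T = Q²/g = 2.58²/9.81 = 0.6785.
Try y = 0.455 m: A³/T = 0.9477 — over.
Try y = 0.366 m: A³/T = 0.4856 — short.
Try y = 0.408 m: A³/T = 0.6777 — matches.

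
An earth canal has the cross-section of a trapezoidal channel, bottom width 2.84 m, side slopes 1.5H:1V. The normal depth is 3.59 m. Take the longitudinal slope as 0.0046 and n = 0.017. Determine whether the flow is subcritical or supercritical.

With bottom width b = 2.84 m and side slope z = 1.5: A = (b + zy)y = (2.84 + 1.5×3.59)×3.59 = 29.53 m²; P = b + 2y√(1+z²) = 2.84 + 2×3.59×1.803 = 15.78 m.
Hydraulic radius R = A/P = 29.53/15.78 = 1.871 m.
V = (1/n) R^(2/3) √S = (1/0.017) × 1.871^(2/3) × √0.0046 = 6.057 m/s. Hydraulic depth D_h = A/T = 29.53/13.61 = 2.17 m.
Froude number Fr = V/√(g·D_h) = 6.057/√(9.81×2.17) = 1.31, which is greater than 1, so the flow is supercritical.

supercritical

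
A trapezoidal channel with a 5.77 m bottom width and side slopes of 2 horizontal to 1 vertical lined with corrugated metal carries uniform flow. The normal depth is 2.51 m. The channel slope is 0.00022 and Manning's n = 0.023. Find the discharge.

Q = 23.8 m³/s

With bottom width b = 5.77 m and side slope z = 2: A = (b + zy)y = (5.77 + 2×2.51)×2.51 = 27.08 m²; P = b + 2y√(1+z²) = 5.77 + 2×2.51×2.236 = 17 m.
Hydraulic radius R = A/P = 27.08/17 = 1.594 m.
Manning's equation: Q = (1/n) A R^(2/3) S^(1/2) = (1/0.023) × 27.08 × 1.594^(2/3) × 0.00022^(1/2) = 23.8 m³/s.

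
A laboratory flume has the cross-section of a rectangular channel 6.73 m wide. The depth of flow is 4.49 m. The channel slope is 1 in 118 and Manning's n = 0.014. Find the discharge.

Q = 307 m³/s

Flow area A = b·y = 6.73 × 4.49 = 30.22 m². Wetted perimeter P = b + 2y = 6.73 + 2×4.49 = 15.71 m.
Hydraulic radius R = A/P = 30.22/15.71 = 1.923 m.
Manning's equation: Q = (1/n) A R^(2/3) S^(1/2) = (1/0.014) × 30.22 × 1.923^(2/3) × 0.008475^(1/2) = 307 m³/s.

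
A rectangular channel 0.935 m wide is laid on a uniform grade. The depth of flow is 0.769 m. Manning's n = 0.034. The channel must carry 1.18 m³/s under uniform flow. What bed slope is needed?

S = 0.0162

Flow area A = b·y = 0.935 × 0.769 = 0.719 m². Wetted perimeter P = b + 2y = 0.935 + 2×0.769 = 2.473 m.
Hydraulic radius R = A/P = 0.719/2.473 = 0.2907 m.
From Manning's equation, S = [nQ / (1 A R^(2/3))]² = [0.034 × 1.18 / (1 × 0.719 × 0.2907^(2/3))]² = 0.0162.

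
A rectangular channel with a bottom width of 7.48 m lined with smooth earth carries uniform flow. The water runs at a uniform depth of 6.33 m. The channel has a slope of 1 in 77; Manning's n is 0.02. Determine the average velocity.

Flow area A = b·y = 7.48 × 6.33 = 47.35 m². Wetted perimeter P = b + 2y = 7.48 + 2×6.33 = 20.14 m.
Hydraulic radius R = A/P = 47.35/20.14 = 2.351 m.
From Manning's equation, V = (1/n) R^(2/3) S^(1/2) = (1/0.02) × 2.351^(2/3) × 0.01299^(1/2) = 10.1 m/s.

V = 10.1 m/s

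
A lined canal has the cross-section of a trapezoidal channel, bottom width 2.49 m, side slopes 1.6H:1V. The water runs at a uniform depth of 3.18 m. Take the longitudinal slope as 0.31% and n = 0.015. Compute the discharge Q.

With bottom width b = 2.49 m and side slope z = 1.6: A = (b + zy)y = (2.49 + 1.6×3.18)×3.18 = 24.1 m²; P = b + 2y√(1+z²) = 2.49 + 2×3.18×1.887 = 14.49 m.
Hydraulic radius R = A/P = 24.1/14.49 = 1.663 m.
Manning's equation: Q = (1/n) A R^(2/3) S^(1/2) = (1/0.015) × 24.1 × 1.663^(2/3) × 0.0031^(1/2) = 126 m³/s.

Q = 126 m³/s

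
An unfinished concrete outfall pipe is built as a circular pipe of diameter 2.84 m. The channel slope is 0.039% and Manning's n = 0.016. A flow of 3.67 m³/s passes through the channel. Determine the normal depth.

Manning's equation rearranged: A R^(2/3) = nQ / (1·√S) = 0.016 × 3.67 / (√0.00039) = 2.973.
Trying y = 1.09 m: A R^(2/3) = 1.575 — short.
Trying y = 1.7 m: A R^(2/3) = 3.375 — over.
Trying y = 1.57 m: A R^(2/3) = 2.977 — ≈ 2.973.

y_n = 1.57 m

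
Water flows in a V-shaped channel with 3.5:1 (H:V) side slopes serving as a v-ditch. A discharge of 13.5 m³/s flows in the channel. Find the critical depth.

At critical depth, Q² T / (g A³) = 1, i.e. A³/T = Q²/g = 13.5²/9.81 = 18.58.
Trying y = 0.874 m: A³/T = 3.124 — short.
Trying y = 1.35 m: A³/T = 27.46 — over.
Trying y = 1.25 m: A³/T = 18.69 — ≈ 18.58.

y_c = 1.25 m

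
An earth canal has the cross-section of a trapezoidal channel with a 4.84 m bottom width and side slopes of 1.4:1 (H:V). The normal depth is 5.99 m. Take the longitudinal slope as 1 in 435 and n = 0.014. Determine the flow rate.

With bottom width b = 4.84 m and side slope z = 1.4: A = (b + zy)y = (4.84 + 1.4×5.99)×5.99 = 79.22 m²; P = b + 2y√(1+z²) = 4.84 + 2×5.99×1.72 = 25.45 m.
Hydraulic radius R = A/P = 79.22/25.45 = 3.113 m.
Manning's equation: Q = (1/n) A R^(2/3) S^(1/2) = (1/0.014) × 79.22 × 3.113^(2/3) × 0.002299^(1/2) = 578 m³/s.

Q = 578 m³/s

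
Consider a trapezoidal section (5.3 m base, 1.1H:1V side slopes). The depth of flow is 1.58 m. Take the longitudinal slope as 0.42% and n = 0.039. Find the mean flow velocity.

With bottom width b = 5.3 m and side slope z = 1.1: A = (b + zy)y = (5.3 + 1.1×1.58)×1.58 = 11.12 m²; P = b + 2y√(1+z²) = 5.3 + 2×1.58×1.487 = 9.998 m.
Hydraulic radius R = A/P = 11.12/9.998 = 1.112 m.
From Manning's equation, V = (1/n) R^(2/3) S^(1/2) = (1/0.039) × 1.112^(2/3) × 0.0042^(1/2) = 1.78 m/s.

V = 1.78 m/s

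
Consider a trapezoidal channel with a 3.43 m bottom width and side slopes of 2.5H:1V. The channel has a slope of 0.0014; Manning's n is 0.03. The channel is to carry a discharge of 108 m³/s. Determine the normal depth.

y_n = 3.94 m

Manning's equation rearranged: A R^(2/3) = nQ / (1·√S) = 0.03 × 108 / (√0.0014) = 86.59.
At y = 3.1 m: A R^(2/3) = 49.8 — short.
At y = 4.47 m: A R^(2/3) = 116.2 — over.
At y = 3.94 m: A R^(2/3) = 86.43 — ≈ 86.59.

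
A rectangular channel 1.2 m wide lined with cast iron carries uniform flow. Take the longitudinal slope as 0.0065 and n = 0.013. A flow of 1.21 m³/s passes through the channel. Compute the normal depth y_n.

y_n = 0.415 m

Manning's equation rearranged: A R^(2/3) = nQ / (1·√S) = 0.013 × 1.21 / (√0.0065) = 0.1951.
Trying y = 0.522 m: A R^(2/3) = 0.2675 — over.
Trying y = 0.34 m: A R^(2/3) = 0.1473 — short.
Trying y = 0.415 m: A R^(2/3) = 0.1952 — close enough.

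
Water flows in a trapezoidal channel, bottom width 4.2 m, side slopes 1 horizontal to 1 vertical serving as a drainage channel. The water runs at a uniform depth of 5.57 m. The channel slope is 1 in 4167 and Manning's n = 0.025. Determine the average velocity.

V = 1.21 m/s

With bottom width b = 4.2 m and side slope z = 1: A = (b + zy)y = (4.2 + 1×5.57)×5.57 = 54.42 m²; P = b + 2y√(1+z²) = 4.2 + 2×5.57×1.414 = 19.95 m.
Hydraulic radius R = A/P = 54.42/19.95 = 2.727 m.
From Manning's equation, V = (1/n) R^(2/3) S^(1/2) = (1/0.025) × 2.727^(2/3) × 0.00024^(1/2) = 1.21 m/s.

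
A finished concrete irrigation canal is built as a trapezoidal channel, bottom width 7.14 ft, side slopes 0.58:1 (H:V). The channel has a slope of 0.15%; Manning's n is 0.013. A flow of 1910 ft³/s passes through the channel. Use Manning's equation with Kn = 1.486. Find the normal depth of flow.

y_n = 11.3 ft

Manning's equation rearranged: A R^(2/3) = nQ / (1.486·√S) = 0.013 × 1910 / (1.486 × √0.0015) = 431.4.
Try y = 13.5 ft: A R^(2/3) = 612 — too large.
Try y = 8.85 ft: A R^(2/3) = 270.7 — too small.
Try y = 11.3 ft: A R^(2/3) = 431.2 — matches.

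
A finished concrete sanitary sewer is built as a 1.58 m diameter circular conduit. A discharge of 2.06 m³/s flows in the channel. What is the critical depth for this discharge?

y_c = 0.726 m

At critical depth, Q² T / (g A³) = 1, i.e. A³/T = Q²/g = 2.06²/9.81 = 0.4326.
Try y = 0.922 m: A³/T = 1.076 — over.
Try y = 0.726 m: A³/T = 0.4317 — ≈ 0.4326.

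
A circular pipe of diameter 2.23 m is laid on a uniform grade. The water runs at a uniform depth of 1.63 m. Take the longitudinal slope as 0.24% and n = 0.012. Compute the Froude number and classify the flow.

For a circular section of diameter D = 2.23 m at depth y = 1.63 m, the central angle is θ = 2 arccos(1 − 2y/D) = 4.102 rad. Then A = (D²/8)(θ − sin θ) = 3.059 m² and P = Dθ/2 = 4.574 m.
Hydraulic radius R = A/P = 3.059/4.574 = 0.6689 m.
V = (1/n) R^(2/3) √S = (1/0.012) × 0.6689^(2/3) × √0.0024 = 3.122 m/s. Hydraulic depth D_h = A/T = 3.059/1.978 = 1.547 m.
Froude number Fr = V/√(g·D_h) = 3.122/√(9.81×1.547) = 0.802, which is less than 1, so the flow is subcritical.

subcritical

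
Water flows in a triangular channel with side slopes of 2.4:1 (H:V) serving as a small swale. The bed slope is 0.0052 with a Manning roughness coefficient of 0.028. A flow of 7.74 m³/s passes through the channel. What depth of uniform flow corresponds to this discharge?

Manning's equation rearranged: A R^(2/3) = nQ / (1·√S) = 0.028 × 7.74 / (√0.0052) = 3.005.
Try y = 1.46 m: A R^(2/3) = 3.932 — high.
Try y = 0.898 m: A R^(2/3) = 1.076 — low.
Try y = 1.32 m: A R^(2/3) = 3.005 — close enough.

y_n = 1.32 m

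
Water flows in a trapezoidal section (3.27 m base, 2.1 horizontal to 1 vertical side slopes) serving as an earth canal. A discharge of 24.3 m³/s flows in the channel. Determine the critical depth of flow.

At critical depth, Q² T / (g A³) = 1, i.e. A³/T = Q²/g = 24.3²/9.81 = 60.19.
Trying y = 1.6 m: A³/T = 119.5 — high.
Trying y = 1.16 m: A³/T = 35.62 — low.
Trying y = 1.34 m: A³/T = 60.9 — matches.

y_c = 1.34 m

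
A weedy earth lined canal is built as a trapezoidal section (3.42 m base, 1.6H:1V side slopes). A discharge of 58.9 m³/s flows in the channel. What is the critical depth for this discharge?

y_c = 2.22 m

At critical depth, Q² T / (g A³) = 1, i.e. A³/T = Q²/g = 58.9²/9.81 = 353.6.
At y = 1.63 m: A³/T = 109.8 — too small.
At y = 2.78 m: A³/T = 849.7 — too large.
At y = 2.22 m: A³/T = 352.3 — close enough.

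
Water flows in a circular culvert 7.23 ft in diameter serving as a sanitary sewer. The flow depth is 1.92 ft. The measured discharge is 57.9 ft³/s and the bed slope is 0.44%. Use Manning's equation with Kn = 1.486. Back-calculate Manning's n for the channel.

For a circular section of diameter D = 7.23 ft at depth y = 1.92 ft, the central angle is θ = 2 arccos(1 − 2y/D) = 2.166 rad. Then A = (D²/8)(θ − sin θ) = 8.738 ft² and P = Dθ/2 = 7.828 ft.
Hydraulic radius R = A/P = 8.738/7.828 = 1.116 ft.
Rearranging Manning's equation: n = (1.486/Q) A R^(2/3) S^(1/2) = (1.486/57.9) × 8.738 × 1.116^(2/3) × √0.0044 = 0.016.

n = 0.016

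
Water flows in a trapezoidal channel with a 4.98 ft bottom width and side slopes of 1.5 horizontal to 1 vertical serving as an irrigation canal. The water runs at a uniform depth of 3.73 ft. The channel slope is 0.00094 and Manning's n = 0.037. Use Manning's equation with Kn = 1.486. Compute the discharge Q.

With bottom width b = 4.98 ft and side slope z = 1.5: A = (b + zy)y = (4.98 + 1.5×3.73)×3.73 = 39.44 ft²; P = b + 2y√(1+z²) = 4.98 + 2×3.73×1.803 = 18.43 ft.
Hydraulic radius R = A/P = 39.44/18.43 = 2.14 ft.
Manning's equation: Q = (1.486/n) A R^(2/3) S^(1/2) = (1.486/0.037) × 39.44 × 2.14^(2/3) × 0.00094^(1/2) = 80.7 ft³/s.

Q = 80.7 ft³/s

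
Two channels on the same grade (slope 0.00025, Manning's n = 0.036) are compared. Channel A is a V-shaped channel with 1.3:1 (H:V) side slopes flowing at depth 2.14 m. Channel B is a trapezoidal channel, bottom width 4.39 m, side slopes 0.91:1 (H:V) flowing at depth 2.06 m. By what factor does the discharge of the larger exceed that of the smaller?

Channel A: For a triangular section with side slope z = 1.3: A = zy² = 1.3×2.14² = 5.953 m²; P = 2y√(1+z²) = 2×2.14×1.64 = 7.02 m. Hydraulic radius R = A/P = 5.953/7.02 = 0.8481 m. Q_A = (1/0.036)·5.953·0.8481^(2/3)·√0.00025 = 2.343 m³/s.
Channel B: With bottom width b = 4.39 m and side slope z = 0.91: A = (b + zy)y = (4.39 + 0.91×2.06)×2.06 = 12.91 m²; P = b + 2y√(1+z²) = 4.39 + 2×2.06×1.352 = 9.961 m. Hydraulic radius R = A/P = 12.91/9.961 = 1.296 m. Q_B = (1/0.036)·12.91·1.296^(2/3)·√0.00025 = 6.736 m³/s.
The larger discharge is 6.736 m³/s and the smaller is 2.343 m³/s; the ratio is 2.88.

2.88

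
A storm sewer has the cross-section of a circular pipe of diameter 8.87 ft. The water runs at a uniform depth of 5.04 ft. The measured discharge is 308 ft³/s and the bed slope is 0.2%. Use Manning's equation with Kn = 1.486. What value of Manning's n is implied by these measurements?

n = 0.014

For a circular section of diameter D = 8.87 ft at depth y = 5.04 ft, the central angle is θ = 2 arccos(1 − 2y/D) = 3.415 rad. Then A = (D²/8)(θ − sin θ) = 36.25 ft² and P = Dθ/2 = 15.15 ft.
Hydraulic radius R = A/P = 36.25/15.15 = 2.393 ft.
Rearranging Manning's equation: n = (1.486/Q) A R^(2/3) S^(1/2) = (1.486/308) × 36.25 × 2.393^(2/3) × √0.002 = 0.014.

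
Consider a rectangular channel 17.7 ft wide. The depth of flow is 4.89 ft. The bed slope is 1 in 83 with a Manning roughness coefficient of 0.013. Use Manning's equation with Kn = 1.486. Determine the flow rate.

Q = 2330 ft³/s

Flow area A = b·y = 17.7 × 4.89 = 86.55 ft². Wetted perimeter P = b + 2y = 17.7 + 2×4.89 = 27.48 ft.
Hydraulic radius R = A/P = 86.55/27.48 = 3.15 ft.
Manning's equation: Q = (1.486/n) A R^(2/3) S^(1/2) = (1.486/0.013) × 86.55 × 3.15^(2/3) × 0.01205^(1/2) = 2330 ft³/s.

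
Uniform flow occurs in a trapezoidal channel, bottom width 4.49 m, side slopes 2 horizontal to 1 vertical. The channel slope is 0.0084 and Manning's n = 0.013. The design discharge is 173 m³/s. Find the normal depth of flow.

Manning's equation rearranged: A R^(2/3) = nQ / (1·√S) = 0.013 × 173 / (√0.0084) = 24.54.
At y = 1.67 m: A R^(2/3) = 13.88 — short.
At y = 2.22 m: A R^(2/3) = 24.51 — close enough.

y_n = 2.22 m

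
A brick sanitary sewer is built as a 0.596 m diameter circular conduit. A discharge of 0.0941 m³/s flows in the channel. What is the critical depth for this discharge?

y_c = 0.196 m

At critical depth, Q² T / (g A³) = 1, i.e. A³/T = Q²/g = 0.0941²/9.81 = 0.0009026.
At y = 0.248 m: A³/T = 0.002255 — too large.
At y = 0.146 m: A³/T = 0.0002904 — too small.
At y = 0.196 m: A³/T = 0.0009112 — ≈ 0.0009026.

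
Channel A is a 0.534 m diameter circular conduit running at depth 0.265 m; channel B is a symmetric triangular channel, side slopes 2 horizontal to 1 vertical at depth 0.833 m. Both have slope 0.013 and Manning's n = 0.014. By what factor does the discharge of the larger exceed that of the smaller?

24.9

Channel A: For a circular section of diameter D = 0.534 m at depth y = 0.265 m, the central angle is θ = 2 arccos(1 − 2y/D) = 3.127 rad. Then A = (D²/8)(θ − sin θ) = 0.1109 m² and P = Dθ/2 = 0.8348 m. Hydraulic radius R = A/P = 0.1109/0.8348 = 0.1329 m. Q_A = (1/0.014)·0.1109·0.1329^(2/3)·√0.013 = 0.2352 m³/s.
Channel B: For a triangular section with side slope z = 2: A = zy² = 2×0.833² = 1.388 m²; P = 2y√(1+z²) = 2×0.833×2.236 = 3.725 m. Hydraulic radius R = A/P = 1.388/3.725 = 0.3725 m. Q_B = (1/0.014)·1.388·0.3725^(2/3)·√0.013 = 5.852 m³/s.
The larger discharge is 5.852 m³/s and the smaller is 0.2352 m³/s; the ratio is 24.9.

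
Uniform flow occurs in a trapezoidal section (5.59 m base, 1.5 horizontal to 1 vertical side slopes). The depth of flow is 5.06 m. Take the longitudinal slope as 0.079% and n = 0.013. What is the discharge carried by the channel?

With bottom width b = 5.59 m and side slope z = 1.5: A = (b + zy)y = (5.59 + 1.5×5.06)×5.06 = 66.69 m²; P = b + 2y√(1+z²) = 5.59 + 2×5.06×1.803 = 23.83 m.
Hydraulic radius R = A/P = 66.69/23.83 = 2.798 m.
Manning's equation: Q = (1/n) A R^(2/3) S^(1/2) = (1/0.013) × 66.69 × 2.798^(2/3) × 0.00079^(1/2) = 286 m³/s.

Q = 286 m³/s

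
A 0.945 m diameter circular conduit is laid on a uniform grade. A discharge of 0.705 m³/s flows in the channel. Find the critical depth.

y_c = 0.486 m

At critical depth, Q² T / (g A³) = 1, i.e. A³/T = Q²/g = 0.705²/9.81 = 0.05067.
Trying y = 0.39 m: A³/T = 0.0219 — low.
Trying y = 0.548 m: A³/T = 0.08041 — high.
Trying y = 0.486 m: A³/T = 0.05082 — close enough.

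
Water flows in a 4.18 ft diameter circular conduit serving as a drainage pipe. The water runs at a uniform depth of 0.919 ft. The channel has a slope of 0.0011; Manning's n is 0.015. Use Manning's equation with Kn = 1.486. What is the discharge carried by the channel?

For a circular section of diameter D = 4.18 ft at depth y = 0.919 ft, the central angle is θ = 2 arccos(1 − 2y/D) = 1.952 rad. Then A = (D²/8)(θ − sin θ) = 2.236 ft² and P = Dθ/2 = 4.08 ft.
Hydraulic radius R = A/P = 2.236/4.08 = 0.5481 ft.
Manning's equation: Q = (1.486/n) A R^(2/3) S^(1/2) = (1.486/0.015) × 2.236 × 0.5481^(2/3) × 0.0011^(1/2) = 4.92 ft³/s.

Q = 4.92 ft³/s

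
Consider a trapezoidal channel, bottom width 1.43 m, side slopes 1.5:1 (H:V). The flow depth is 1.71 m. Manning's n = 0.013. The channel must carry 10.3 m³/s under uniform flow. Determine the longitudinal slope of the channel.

S = 0.000443

With bottom width b = 1.43 m and side slope z = 1.5: A = (b + zy)y = (1.43 + 1.5×1.71)×1.71 = 6.831 m²; P = b + 2y√(1+z²) = 1.43 + 2×1.71×1.803 = 7.595 m.
Hydraulic radius R = A/P = 6.831/7.595 = 0.8994 m.
From Manning's equation, S = [nQ / (1 A R^(2/3))]² = [0.013 × 10.3 / (1 × 6.831 × 0.8994^(2/3))]² = 0.000443.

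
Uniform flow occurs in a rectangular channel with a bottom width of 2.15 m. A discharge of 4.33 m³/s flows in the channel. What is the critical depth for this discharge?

For a rectangular channel, critical depth y_c = (q²/g)^(1/3) where q = Q/b = 4.33/2.15 = 2.014 m²/s.
So y_c = (2.014²/9.81)^(1/3) = 0.745 m.

y_c = 0.745 m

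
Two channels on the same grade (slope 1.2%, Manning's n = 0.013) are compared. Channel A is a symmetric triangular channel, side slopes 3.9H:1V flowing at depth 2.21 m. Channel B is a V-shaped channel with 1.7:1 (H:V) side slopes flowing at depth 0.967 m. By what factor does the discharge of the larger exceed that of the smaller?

22.5

Channel A: For a triangular section with side slope z = 3.9: A = zy² = 3.9×2.21² = 19.05 m²; P = 2y√(1+z²) = 2×2.21×4.026 = 17.8 m. Hydraulic radius R = A/P = 19.05/17.8 = 1.07 m. Q_A = (1/0.013)·19.05·1.07^(2/3)·√0.012 = 168 m³/s.
Channel B: For a triangular section with side slope z = 1.7: A = zy² = 1.7×0.967² = 1.59 m²; P = 2y√(1+z²) = 2×0.967×1.972 = 3.814 m. Hydraulic radius R = A/P = 1.59/3.814 = 0.4167 m. Q_B = (1/0.013)·1.59·0.4167^(2/3)·√0.012 = 7.474 m³/s.
The larger discharge is 168 m³/s and the smaller is 7.474 m³/s; the ratio is 22.5.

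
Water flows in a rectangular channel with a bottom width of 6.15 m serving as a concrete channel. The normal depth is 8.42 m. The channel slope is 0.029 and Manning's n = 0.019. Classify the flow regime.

supercritical

Flow area A = b·y = 6.15 × 8.42 = 51.78 m². Wetted perimeter P = b + 2y = 6.15 + 2×8.42 = 22.99 m.
Hydraulic radius R = A/P = 51.78/22.99 = 2.252 m.
V = (1/n) R^(2/3) √S = (1/0.019) × 2.252^(2/3) × √0.029 = 15.4 m/s. Hydraulic depth D_h = A/T = 51.78/6.15 = 8.42 m.
Froude number Fr = V/√(g·D_h) = 15.4/√(9.81×8.42) = 1.69, which is greater than 1, so the flow is supercritical.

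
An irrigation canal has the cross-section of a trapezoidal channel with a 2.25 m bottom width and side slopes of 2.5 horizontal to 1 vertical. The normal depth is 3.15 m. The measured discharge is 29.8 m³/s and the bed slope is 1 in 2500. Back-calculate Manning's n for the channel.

n = 0.03

With bottom width b = 2.25 m and side slope z = 2.5: A = (b + zy)y = (2.25 + 2.5×3.15)×3.15 = 31.89 m²; P = b + 2y√(1+z²) = 2.25 + 2×3.15×2.693 = 19.21 m.
Hydraulic radius R = A/P = 31.89/19.21 = 1.66 m.
Rearranging Manning's equation: n = (1/Q) A R^(2/3) S^(1/2) = (1/29.8) × 31.89 × 1.66^(2/3) × √0.0004 = 0.03.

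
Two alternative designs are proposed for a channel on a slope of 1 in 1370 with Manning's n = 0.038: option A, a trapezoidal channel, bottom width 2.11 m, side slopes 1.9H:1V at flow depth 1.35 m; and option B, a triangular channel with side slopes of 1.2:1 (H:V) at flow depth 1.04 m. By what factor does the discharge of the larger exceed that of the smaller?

7.71

Channel A: With bottom width b = 2.11 m and side slope z = 1.9: A = (b + zy)y = (2.11 + 1.9×1.35)×1.35 = 6.311 m²; P = b + 2y√(1+z²) = 2.11 + 2×1.35×2.147 = 7.907 m. Hydraulic radius R = A/P = 6.311/7.907 = 0.7982 m. Q_A = (1/0.038)·6.311·0.7982^(2/3)·√0.0007299 = 3.861 m³/s.
Channel B: For a triangular section with side slope z = 1.2: A = zy² = 1.2×1.04² = 1.298 m²; P = 2y√(1+z²) = 2×1.04×1.562 = 3.249 m. Hydraulic radius R = A/P = 1.298/3.249 = 0.3995 m. Q_B = (1/0.038)·1.298·0.3995^(2/3)·√0.0007299 = 0.5005 m³/s.
The larger discharge is 3.861 m³/s and the smaller is 0.5005 m³/s; the ratio is 7.71.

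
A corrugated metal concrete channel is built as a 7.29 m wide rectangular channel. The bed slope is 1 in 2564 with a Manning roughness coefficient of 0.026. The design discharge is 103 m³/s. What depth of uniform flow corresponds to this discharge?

Manning's equation rearranged: A R^(2/3) = nQ / (1·√S) = 0.026 × 103 / (√0.00039) = 135.6.
Try y = 8.43 m: A R^(2/3) = 114.5 — low.
Try y = 12.4 m: A R^(2/3) = 180.3 — high.
Try y = 9.71 m: A R^(2/3) = 135.6 — matches.

y_n = 9.71 m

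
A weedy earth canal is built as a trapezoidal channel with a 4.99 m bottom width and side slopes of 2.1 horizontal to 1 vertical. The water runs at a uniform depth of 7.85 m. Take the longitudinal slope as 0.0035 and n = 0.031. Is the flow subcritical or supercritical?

With bottom width b = 4.99 m and side slope z = 2.1: A = (b + zy)y = (4.99 + 2.1×7.85)×7.85 = 168.6 m²; P = b + 2y√(1+z²) = 4.99 + 2×7.85×2.326 = 41.51 m.
Hydraulic radius R = A/P = 168.6/41.51 = 4.061 m.
V = (1/n) R^(2/3) √S = (1/0.031) × 4.061^(2/3) × √0.0035 = 4.858 m/s. Hydraulic depth D_h = A/T = 168.6/37.96 = 4.441 m.
Froude number Fr = V/√(g·D_h) = 4.858/√(9.81×4.441) = 0.736, which is less than 1, so the flow is subcritical.

subcritical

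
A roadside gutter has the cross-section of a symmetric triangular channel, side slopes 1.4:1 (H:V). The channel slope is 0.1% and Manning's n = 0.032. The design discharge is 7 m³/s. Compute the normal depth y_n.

Manning's equation rearranged: A R^(2/3) = nQ / (1·√S) = 0.032 × 7 / (√0.001) = 7.084.
Trying y = 2.61 m: A R^(2/3) = 9.927 — too large.
Trying y = 2.3 m: A R^(2/3) = 7.085 — close enough.

y_n = 2.3 m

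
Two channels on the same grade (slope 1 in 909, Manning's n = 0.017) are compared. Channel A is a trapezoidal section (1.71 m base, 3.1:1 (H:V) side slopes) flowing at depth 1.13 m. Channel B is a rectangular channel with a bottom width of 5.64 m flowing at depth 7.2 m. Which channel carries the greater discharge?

channel B

Channel A: With bottom width b = 1.71 m and side slope z = 3.1: A = (b + zy)y = (1.71 + 3.1×1.13)×1.13 = 5.891 m²; P = b + 2y√(1+z²) = 1.71 + 2×1.13×3.257 = 9.071 m. Hydraulic radius R = A/P = 5.891/9.071 = 0.6494 m. Q_A = (1/0.017)·5.891·0.6494^(2/3)·√0.0011 = 8.618 m³/s.
Channel B: Flow area A = b·y = 5.64 × 7.2 = 40.61 m². Wetted perimeter P = b + 2y = 5.64 + 2×7.2 = 20.04 m. Hydraulic radius R = A/P = 40.61/20.04 = 2.026 m. Q_B = (1/0.017)·40.61·2.026^(2/3)·√0.0011 = 126.9 m³/s.
Q_A = 8.618 m³/s vs Q_B = 126.9 m³/s, so channel B carries more.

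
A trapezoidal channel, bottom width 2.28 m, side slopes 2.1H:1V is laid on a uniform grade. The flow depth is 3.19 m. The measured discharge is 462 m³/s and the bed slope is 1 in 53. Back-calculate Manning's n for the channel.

With bottom width b = 2.28 m and side slope z = 2.1: A = (b + zy)y = (2.28 + 2.1×3.19)×3.19 = 28.64 m²; P = b + 2y√(1+z²) = 2.28 + 2×3.19×2.326 = 17.12 m.
Hydraulic radius R = A/P = 28.64/17.12 = 1.673 m.
Rearranging Manning's equation: n = (1/Q) A R^(2/3) S^(1/2) = (1/462) × 28.64 × 1.673^(2/3) × √0.01887 = 0.012.

n = 0.012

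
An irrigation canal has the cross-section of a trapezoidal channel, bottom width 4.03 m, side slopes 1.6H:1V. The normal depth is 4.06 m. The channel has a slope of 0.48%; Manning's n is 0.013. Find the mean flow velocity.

With bottom width b = 4.03 m and side slope z = 1.6: A = (b + zy)y = (4.03 + 1.6×4.06)×4.06 = 42.74 m²; P = b + 2y√(1+z²) = 4.03 + 2×4.06×1.887 = 19.35 m.
Hydraulic radius R = A/P = 42.74/19.35 = 2.208 m.
From Manning's equation, V = (1/n) R^(2/3) S^(1/2) = (1/0.013) × 2.208^(2/3) × 0.0048^(1/2) = 9.04 m/s.

V = 9.04 m/s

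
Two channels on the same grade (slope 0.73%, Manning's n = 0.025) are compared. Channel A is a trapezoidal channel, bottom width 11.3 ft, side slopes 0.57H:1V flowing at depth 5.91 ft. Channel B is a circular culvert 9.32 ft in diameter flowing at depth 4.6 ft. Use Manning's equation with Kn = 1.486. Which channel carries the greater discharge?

Channel A: With bottom width b = 11.3 ft and side slope z = 0.57: A = (b + zy)y = (11.3 + 0.57×5.91)×5.91 = 86.69 ft²; P = b + 2y√(1+z²) = 11.3 + 2×5.91×1.151 = 24.91 ft. Hydraulic radius R = A/P = 86.69/24.91 = 3.481 ft. Q_A = (1.486/0.025)·86.69·3.481^(2/3)·√0.0073 = 1011 ft³/s.
Channel B: For a circular section of diameter D = 9.32 ft at depth y = 4.6 ft, the central angle is θ = 2 arccos(1 − 2y/D) = 3.116 rad. Then A = (D²/8)(θ − sin θ) = 33.55 ft² and P = Dθ/2 = 14.52 ft. Hydraulic radius R = A/P = 33.55/14.52 = 2.311 ft. Q_B = (1.486/0.025)·33.55·2.311^(2/3)·√0.0073 = 297.8 ft³/s.
Q_A = 1011 ft³/s vs Q_B = 297.8 ft³/s, so channel A carries more.

channel A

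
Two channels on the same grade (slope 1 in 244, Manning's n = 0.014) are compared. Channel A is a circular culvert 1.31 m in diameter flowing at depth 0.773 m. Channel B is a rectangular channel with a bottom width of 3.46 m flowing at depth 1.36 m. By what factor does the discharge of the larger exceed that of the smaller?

Channel A: For a circular section of diameter D = 1.31 m at depth y = 0.773 m, the central angle is θ = 2 arccos(1 − 2y/D) = 3.504 rad. Then A = (D²/8)(θ − sin θ) = 0.8277 m² and P = Dθ/2 = 2.295 m. Hydraulic radius R = A/P = 0.8277/2.295 = 0.3606 m. Q_A = (1/0.014)·0.8277·0.3606^(2/3)·√0.004098 = 1.917 m³/s.
Channel B: Flow area A = b·y = 3.46 × 1.36 = 4.706 m². Wetted perimeter P = b + 2y = 3.46 + 2×1.36 = 6.18 m. Hydraulic radius R = A/P = 4.706/6.18 = 0.7614 m. Q_B = (1/0.014)·4.706·0.7614^(2/3)·√0.004098 = 17.94 m³/s.
The larger discharge is 17.94 m³/s and the smaller is 1.917 m³/s; the ratio is 9.36.

9.36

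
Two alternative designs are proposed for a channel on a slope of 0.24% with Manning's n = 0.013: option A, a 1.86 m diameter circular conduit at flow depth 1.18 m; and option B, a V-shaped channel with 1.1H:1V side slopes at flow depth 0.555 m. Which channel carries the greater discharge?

Channel A: For a circular section of diameter D = 1.86 m at depth y = 1.18 m, the central angle is θ = 2 arccos(1 − 2y/D) = 3.686 rad. Then A = (D²/8)(θ − sin θ) = 1.818 m² and P = Dθ/2 = 3.428 m. Hydraulic radius R = A/P = 1.818/3.428 = 0.5303 m. Q_A = (1/0.013)·1.818·0.5303^(2/3)·√0.0024 = 4.488 m³/s.
Channel B: For a triangular section with side slope z = 1.1: A = zy² = 1.1×0.555² = 0.3388 m²; P = 2y√(1+z²) = 2×0.555×1.487 = 1.65 m. Hydraulic radius R = A/P = 0.3388/1.65 = 0.2053 m. Q_B = (1/0.013)·0.3388·0.2053^(2/3)·√0.0024 = 0.4444 m³/s.
Q_A = 4.488 m³/s vs Q_B = 0.4444 m³/s, so channel A carries more.

channel A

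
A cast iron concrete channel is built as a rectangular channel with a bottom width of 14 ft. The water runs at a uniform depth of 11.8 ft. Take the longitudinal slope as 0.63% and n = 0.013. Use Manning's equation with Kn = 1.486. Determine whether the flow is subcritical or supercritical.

supercritical

Flow area A = b·y = 14 × 11.8 = 165.2 ft². Wetted perimeter P = b + 2y = 14 + 2×11.8 = 37.6 ft.
Hydraulic radius R = A/P = 165.2/37.6 = 4.394 ft.
V = (1.486/n) R^(2/3) √S = (1.486/0.013) × 4.394^(2/3) × √0.0063 = 24.34 ft/s. Hydraulic depth D_h = A/T = 165.2/14 = 11.8 ft.
Froude number Fr = V/√(g·D_h) = 24.34/√(32.2×11.8) = 1.25, which is greater than 1, so the flow is supercritical.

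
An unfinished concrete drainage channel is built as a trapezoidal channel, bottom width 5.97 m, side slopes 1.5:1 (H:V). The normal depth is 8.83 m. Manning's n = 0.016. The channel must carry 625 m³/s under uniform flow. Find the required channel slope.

S = 0.000469

With bottom width b = 5.97 m and side slope z = 1.5: A = (b + zy)y = (5.97 + 1.5×8.83)×8.83 = 169.7 m²; P = b + 2y√(1+z²) = 5.97 + 2×8.83×1.803 = 37.81 m.
Hydraulic radius R = A/P = 169.7/37.81 = 4.488 m.
From Manning's equation, S = [nQ / (1 A R^(2/3))]² = [0.016 × 625 / (1 × 169.7 × 4.488^(2/3))]² = 0.000469.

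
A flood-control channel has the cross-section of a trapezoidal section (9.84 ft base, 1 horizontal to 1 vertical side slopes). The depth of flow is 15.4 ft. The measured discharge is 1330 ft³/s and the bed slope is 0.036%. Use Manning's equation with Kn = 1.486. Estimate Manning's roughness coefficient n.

n = 0.0309

With bottom width b = 9.84 ft and side slope z = 1: A = (b + zy)y = (9.84 + 1×15.4)×15.4 = 388.7 ft²; P = b + 2y√(1+z²) = 9.84 + 2×15.4×1.414 = 53.4 ft.
Hydraulic radius R = A/P = 388.7/53.4 = 7.279 ft.
Rearranging Manning's equation: n = (1.486/Q) A R^(2/3) S^(1/2) = (1.486/1330) × 388.7 × 7.279^(2/3) × √0.00036 = 0.0309.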